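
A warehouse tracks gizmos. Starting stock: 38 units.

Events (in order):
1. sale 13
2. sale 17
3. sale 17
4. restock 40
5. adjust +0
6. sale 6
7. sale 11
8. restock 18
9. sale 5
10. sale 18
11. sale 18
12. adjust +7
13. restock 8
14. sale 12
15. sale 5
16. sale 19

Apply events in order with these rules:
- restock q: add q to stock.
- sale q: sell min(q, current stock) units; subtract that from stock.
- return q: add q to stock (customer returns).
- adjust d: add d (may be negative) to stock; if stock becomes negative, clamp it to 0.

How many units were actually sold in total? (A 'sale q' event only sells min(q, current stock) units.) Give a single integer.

Processing events:
Start: stock = 38
  Event 1 (sale 13): sell min(13,38)=13. stock: 38 - 13 = 25. total_sold = 13
  Event 2 (sale 17): sell min(17,25)=17. stock: 25 - 17 = 8. total_sold = 30
  Event 3 (sale 17): sell min(17,8)=8. stock: 8 - 8 = 0. total_sold = 38
  Event 4 (restock 40): 0 + 40 = 40
  Event 5 (adjust +0): 40 + 0 = 40
  Event 6 (sale 6): sell min(6,40)=6. stock: 40 - 6 = 34. total_sold = 44
  Event 7 (sale 11): sell min(11,34)=11. stock: 34 - 11 = 23. total_sold = 55
  Event 8 (restock 18): 23 + 18 = 41
  Event 9 (sale 5): sell min(5,41)=5. stock: 41 - 5 = 36. total_sold = 60
  Event 10 (sale 18): sell min(18,36)=18. stock: 36 - 18 = 18. total_sold = 78
  Event 11 (sale 18): sell min(18,18)=18. stock: 18 - 18 = 0. total_sold = 96
  Event 12 (adjust +7): 0 + 7 = 7
  Event 13 (restock 8): 7 + 8 = 15
  Event 14 (sale 12): sell min(12,15)=12. stock: 15 - 12 = 3. total_sold = 108
  Event 15 (sale 5): sell min(5,3)=3. stock: 3 - 3 = 0. total_sold = 111
  Event 16 (sale 19): sell min(19,0)=0. stock: 0 - 0 = 0. total_sold = 111
Final: stock = 0, total_sold = 111

Answer: 111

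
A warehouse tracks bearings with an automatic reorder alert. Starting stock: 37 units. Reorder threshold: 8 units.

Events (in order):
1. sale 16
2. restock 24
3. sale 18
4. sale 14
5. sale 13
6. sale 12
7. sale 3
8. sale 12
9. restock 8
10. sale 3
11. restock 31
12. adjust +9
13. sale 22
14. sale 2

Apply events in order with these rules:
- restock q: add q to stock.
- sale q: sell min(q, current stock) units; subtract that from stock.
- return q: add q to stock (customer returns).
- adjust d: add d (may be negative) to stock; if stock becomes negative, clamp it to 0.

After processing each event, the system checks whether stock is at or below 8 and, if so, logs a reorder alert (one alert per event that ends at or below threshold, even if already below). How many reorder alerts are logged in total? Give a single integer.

Answer: 6

Derivation:
Processing events:
Start: stock = 37
  Event 1 (sale 16): sell min(16,37)=16. stock: 37 - 16 = 21. total_sold = 16
  Event 2 (restock 24): 21 + 24 = 45
  Event 3 (sale 18): sell min(18,45)=18. stock: 45 - 18 = 27. total_sold = 34
  Event 4 (sale 14): sell min(14,27)=14. stock: 27 - 14 = 13. total_sold = 48
  Event 5 (sale 13): sell min(13,13)=13. stock: 13 - 13 = 0. total_sold = 61
  Event 6 (sale 12): sell min(12,0)=0. stock: 0 - 0 = 0. total_sold = 61
  Event 7 (sale 3): sell min(3,0)=0. stock: 0 - 0 = 0. total_sold = 61
  Event 8 (sale 12): sell min(12,0)=0. stock: 0 - 0 = 0. total_sold = 61
  Event 9 (restock 8): 0 + 8 = 8
  Event 10 (sale 3): sell min(3,8)=3. stock: 8 - 3 = 5. total_sold = 64
  Event 11 (restock 31): 5 + 31 = 36
  Event 12 (adjust +9): 36 + 9 = 45
  Event 13 (sale 22): sell min(22,45)=22. stock: 45 - 22 = 23. total_sold = 86
  Event 14 (sale 2): sell min(2,23)=2. stock: 23 - 2 = 21. total_sold = 88
Final: stock = 21, total_sold = 88

Checking against threshold 8:
  After event 1: stock=21 > 8
  After event 2: stock=45 > 8
  After event 3: stock=27 > 8
  After event 4: stock=13 > 8
  After event 5: stock=0 <= 8 -> ALERT
  After event 6: stock=0 <= 8 -> ALERT
  After event 7: stock=0 <= 8 -> ALERT
  After event 8: stock=0 <= 8 -> ALERT
  After event 9: stock=8 <= 8 -> ALERT
  After event 10: stock=5 <= 8 -> ALERT
  After event 11: stock=36 > 8
  After event 12: stock=45 > 8
  After event 13: stock=23 > 8
  After event 14: stock=21 > 8
Alert events: [5, 6, 7, 8, 9, 10]. Count = 6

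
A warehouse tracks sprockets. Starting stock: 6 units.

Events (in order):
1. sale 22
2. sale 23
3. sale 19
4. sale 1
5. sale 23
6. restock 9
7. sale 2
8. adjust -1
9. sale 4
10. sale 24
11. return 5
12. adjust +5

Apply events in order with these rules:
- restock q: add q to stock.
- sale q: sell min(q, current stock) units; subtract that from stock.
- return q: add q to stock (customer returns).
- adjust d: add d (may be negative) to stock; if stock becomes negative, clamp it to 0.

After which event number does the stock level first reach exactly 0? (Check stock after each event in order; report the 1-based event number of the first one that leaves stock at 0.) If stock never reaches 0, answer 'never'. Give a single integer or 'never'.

Processing events:
Start: stock = 6
  Event 1 (sale 22): sell min(22,6)=6. stock: 6 - 6 = 0. total_sold = 6
  Event 2 (sale 23): sell min(23,0)=0. stock: 0 - 0 = 0. total_sold = 6
  Event 3 (sale 19): sell min(19,0)=0. stock: 0 - 0 = 0. total_sold = 6
  Event 4 (sale 1): sell min(1,0)=0. stock: 0 - 0 = 0. total_sold = 6
  Event 5 (sale 23): sell min(23,0)=0. stock: 0 - 0 = 0. total_sold = 6
  Event 6 (restock 9): 0 + 9 = 9
  Event 7 (sale 2): sell min(2,9)=2. stock: 9 - 2 = 7. total_sold = 8
  Event 8 (adjust -1): 7 + -1 = 6
  Event 9 (sale 4): sell min(4,6)=4. stock: 6 - 4 = 2. total_sold = 12
  Event 10 (sale 24): sell min(24,2)=2. stock: 2 - 2 = 0. total_sold = 14
  Event 11 (return 5): 0 + 5 = 5
  Event 12 (adjust +5): 5 + 5 = 10
Final: stock = 10, total_sold = 14

First zero at event 1.

Answer: 1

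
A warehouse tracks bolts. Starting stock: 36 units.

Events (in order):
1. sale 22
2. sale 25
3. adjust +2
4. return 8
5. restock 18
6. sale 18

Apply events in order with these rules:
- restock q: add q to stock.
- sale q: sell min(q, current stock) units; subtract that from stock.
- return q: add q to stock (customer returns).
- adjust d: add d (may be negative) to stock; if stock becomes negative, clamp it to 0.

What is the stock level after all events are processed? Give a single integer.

Processing events:
Start: stock = 36
  Event 1 (sale 22): sell min(22,36)=22. stock: 36 - 22 = 14. total_sold = 22
  Event 2 (sale 25): sell min(25,14)=14. stock: 14 - 14 = 0. total_sold = 36
  Event 3 (adjust +2): 0 + 2 = 2
  Event 4 (return 8): 2 + 8 = 10
  Event 5 (restock 18): 10 + 18 = 28
  Event 6 (sale 18): sell min(18,28)=18. stock: 28 - 18 = 10. total_sold = 54
Final: stock = 10, total_sold = 54

Answer: 10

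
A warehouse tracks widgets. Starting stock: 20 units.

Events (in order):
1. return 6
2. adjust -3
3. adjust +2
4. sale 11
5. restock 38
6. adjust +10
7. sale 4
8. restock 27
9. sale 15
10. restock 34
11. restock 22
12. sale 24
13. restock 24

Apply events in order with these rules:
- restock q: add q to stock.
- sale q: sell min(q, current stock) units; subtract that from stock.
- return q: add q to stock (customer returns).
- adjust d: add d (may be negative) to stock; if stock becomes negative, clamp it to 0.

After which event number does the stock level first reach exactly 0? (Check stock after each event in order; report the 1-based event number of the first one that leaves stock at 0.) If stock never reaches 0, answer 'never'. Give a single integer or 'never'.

Answer: never

Derivation:
Processing events:
Start: stock = 20
  Event 1 (return 6): 20 + 6 = 26
  Event 2 (adjust -3): 26 + -3 = 23
  Event 3 (adjust +2): 23 + 2 = 25
  Event 4 (sale 11): sell min(11,25)=11. stock: 25 - 11 = 14. total_sold = 11
  Event 5 (restock 38): 14 + 38 = 52
  Event 6 (adjust +10): 52 + 10 = 62
  Event 7 (sale 4): sell min(4,62)=4. stock: 62 - 4 = 58. total_sold = 15
  Event 8 (restock 27): 58 + 27 = 85
  Event 9 (sale 15): sell min(15,85)=15. stock: 85 - 15 = 70. total_sold = 30
  Event 10 (restock 34): 70 + 34 = 104
  Event 11 (restock 22): 104 + 22 = 126
  Event 12 (sale 24): sell min(24,126)=24. stock: 126 - 24 = 102. total_sold = 54
  Event 13 (restock 24): 102 + 24 = 126
Final: stock = 126, total_sold = 54

Stock never reaches 0.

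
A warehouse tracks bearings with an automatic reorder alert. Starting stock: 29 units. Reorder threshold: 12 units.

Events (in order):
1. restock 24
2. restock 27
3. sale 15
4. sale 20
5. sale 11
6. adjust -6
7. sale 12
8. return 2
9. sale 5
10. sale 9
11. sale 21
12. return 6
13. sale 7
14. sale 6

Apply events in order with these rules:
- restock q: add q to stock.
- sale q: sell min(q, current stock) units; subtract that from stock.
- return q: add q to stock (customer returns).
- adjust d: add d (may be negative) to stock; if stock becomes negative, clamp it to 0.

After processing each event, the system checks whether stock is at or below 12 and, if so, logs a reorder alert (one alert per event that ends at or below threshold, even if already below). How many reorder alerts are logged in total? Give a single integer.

Answer: 5

Derivation:
Processing events:
Start: stock = 29
  Event 1 (restock 24): 29 + 24 = 53
  Event 2 (restock 27): 53 + 27 = 80
  Event 3 (sale 15): sell min(15,80)=15. stock: 80 - 15 = 65. total_sold = 15
  Event 4 (sale 20): sell min(20,65)=20. stock: 65 - 20 = 45. total_sold = 35
  Event 5 (sale 11): sell min(11,45)=11. stock: 45 - 11 = 34. total_sold = 46
  Event 6 (adjust -6): 34 + -6 = 28
  Event 7 (sale 12): sell min(12,28)=12. stock: 28 - 12 = 16. total_sold = 58
  Event 8 (return 2): 16 + 2 = 18
  Event 9 (sale 5): sell min(5,18)=5. stock: 18 - 5 = 13. total_sold = 63
  Event 10 (sale 9): sell min(9,13)=9. stock: 13 - 9 = 4. total_sold = 72
  Event 11 (sale 21): sell min(21,4)=4. stock: 4 - 4 = 0. total_sold = 76
  Event 12 (return 6): 0 + 6 = 6
  Event 13 (sale 7): sell min(7,6)=6. stock: 6 - 6 = 0. total_sold = 82
  Event 14 (sale 6): sell min(6,0)=0. stock: 0 - 0 = 0. total_sold = 82
Final: stock = 0, total_sold = 82

Checking against threshold 12:
  After event 1: stock=53 > 12
  After event 2: stock=80 > 12
  After event 3: stock=65 > 12
  After event 4: stock=45 > 12
  After event 5: stock=34 > 12
  After event 6: stock=28 > 12
  After event 7: stock=16 > 12
  After event 8: stock=18 > 12
  After event 9: stock=13 > 12
  After event 10: stock=4 <= 12 -> ALERT
  After event 11: stock=0 <= 12 -> ALERT
  After event 12: stock=6 <= 12 -> ALERT
  After event 13: stock=0 <= 12 -> ALERT
  After event 14: stock=0 <= 12 -> ALERT
Alert events: [10, 11, 12, 13, 14]. Count = 5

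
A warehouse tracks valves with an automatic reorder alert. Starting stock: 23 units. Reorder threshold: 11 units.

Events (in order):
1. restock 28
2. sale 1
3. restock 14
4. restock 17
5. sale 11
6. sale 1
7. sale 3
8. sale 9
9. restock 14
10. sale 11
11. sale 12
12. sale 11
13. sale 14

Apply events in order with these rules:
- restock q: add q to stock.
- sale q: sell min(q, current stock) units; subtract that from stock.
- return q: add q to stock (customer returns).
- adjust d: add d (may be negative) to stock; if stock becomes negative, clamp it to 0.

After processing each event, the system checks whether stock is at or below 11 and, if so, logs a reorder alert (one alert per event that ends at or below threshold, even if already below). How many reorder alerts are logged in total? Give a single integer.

Processing events:
Start: stock = 23
  Event 1 (restock 28): 23 + 28 = 51
  Event 2 (sale 1): sell min(1,51)=1. stock: 51 - 1 = 50. total_sold = 1
  Event 3 (restock 14): 50 + 14 = 64
  Event 4 (restock 17): 64 + 17 = 81
  Event 5 (sale 11): sell min(11,81)=11. stock: 81 - 11 = 70. total_sold = 12
  Event 6 (sale 1): sell min(1,70)=1. stock: 70 - 1 = 69. total_sold = 13
  Event 7 (sale 3): sell min(3,69)=3. stock: 69 - 3 = 66. total_sold = 16
  Event 8 (sale 9): sell min(9,66)=9. stock: 66 - 9 = 57. total_sold = 25
  Event 9 (restock 14): 57 + 14 = 71
  Event 10 (sale 11): sell min(11,71)=11. stock: 71 - 11 = 60. total_sold = 36
  Event 11 (sale 12): sell min(12,60)=12. stock: 60 - 12 = 48. total_sold = 48
  Event 12 (sale 11): sell min(11,48)=11. stock: 48 - 11 = 37. total_sold = 59
  Event 13 (sale 14): sell min(14,37)=14. stock: 37 - 14 = 23. total_sold = 73
Final: stock = 23, total_sold = 73

Checking against threshold 11:
  After event 1: stock=51 > 11
  After event 2: stock=50 > 11
  After event 3: stock=64 > 11
  After event 4: stock=81 > 11
  After event 5: stock=70 > 11
  After event 6: stock=69 > 11
  After event 7: stock=66 > 11
  After event 8: stock=57 > 11
  After event 9: stock=71 > 11
  After event 10: stock=60 > 11
  After event 11: stock=48 > 11
  After event 12: stock=37 > 11
  After event 13: stock=23 > 11
Alert events: []. Count = 0

Answer: 0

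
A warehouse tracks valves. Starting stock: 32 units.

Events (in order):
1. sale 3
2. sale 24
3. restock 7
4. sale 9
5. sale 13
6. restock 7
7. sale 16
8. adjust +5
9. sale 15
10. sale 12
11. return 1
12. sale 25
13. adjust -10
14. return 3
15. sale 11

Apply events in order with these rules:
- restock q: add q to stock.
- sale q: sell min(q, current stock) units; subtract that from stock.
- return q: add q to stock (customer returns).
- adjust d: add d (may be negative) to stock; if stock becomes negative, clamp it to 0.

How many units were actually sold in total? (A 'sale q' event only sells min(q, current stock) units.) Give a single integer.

Processing events:
Start: stock = 32
  Event 1 (sale 3): sell min(3,32)=3. stock: 32 - 3 = 29. total_sold = 3
  Event 2 (sale 24): sell min(24,29)=24. stock: 29 - 24 = 5. total_sold = 27
  Event 3 (restock 7): 5 + 7 = 12
  Event 4 (sale 9): sell min(9,12)=9. stock: 12 - 9 = 3. total_sold = 36
  Event 5 (sale 13): sell min(13,3)=3. stock: 3 - 3 = 0. total_sold = 39
  Event 6 (restock 7): 0 + 7 = 7
  Event 7 (sale 16): sell min(16,7)=7. stock: 7 - 7 = 0. total_sold = 46
  Event 8 (adjust +5): 0 + 5 = 5
  Event 9 (sale 15): sell min(15,5)=5. stock: 5 - 5 = 0. total_sold = 51
  Event 10 (sale 12): sell min(12,0)=0. stock: 0 - 0 = 0. total_sold = 51
  Event 11 (return 1): 0 + 1 = 1
  Event 12 (sale 25): sell min(25,1)=1. stock: 1 - 1 = 0. total_sold = 52
  Event 13 (adjust -10): 0 + -10 = 0 (clamped to 0)
  Event 14 (return 3): 0 + 3 = 3
  Event 15 (sale 11): sell min(11,3)=3. stock: 3 - 3 = 0. total_sold = 55
Final: stock = 0, total_sold = 55

Answer: 55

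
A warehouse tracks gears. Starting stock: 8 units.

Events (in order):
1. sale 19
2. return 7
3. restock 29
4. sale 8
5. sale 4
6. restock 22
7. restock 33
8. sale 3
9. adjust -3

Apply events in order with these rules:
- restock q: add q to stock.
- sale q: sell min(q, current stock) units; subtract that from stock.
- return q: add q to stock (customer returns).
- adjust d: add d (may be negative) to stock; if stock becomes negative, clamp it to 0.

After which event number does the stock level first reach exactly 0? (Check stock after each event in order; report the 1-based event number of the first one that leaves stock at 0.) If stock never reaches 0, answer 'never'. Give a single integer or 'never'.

Processing events:
Start: stock = 8
  Event 1 (sale 19): sell min(19,8)=8. stock: 8 - 8 = 0. total_sold = 8
  Event 2 (return 7): 0 + 7 = 7
  Event 3 (restock 29): 7 + 29 = 36
  Event 4 (sale 8): sell min(8,36)=8. stock: 36 - 8 = 28. total_sold = 16
  Event 5 (sale 4): sell min(4,28)=4. stock: 28 - 4 = 24. total_sold = 20
  Event 6 (restock 22): 24 + 22 = 46
  Event 7 (restock 33): 46 + 33 = 79
  Event 8 (sale 3): sell min(3,79)=3. stock: 79 - 3 = 76. total_sold = 23
  Event 9 (adjust -3): 76 + -3 = 73
Final: stock = 73, total_sold = 23

First zero at event 1.

Answer: 1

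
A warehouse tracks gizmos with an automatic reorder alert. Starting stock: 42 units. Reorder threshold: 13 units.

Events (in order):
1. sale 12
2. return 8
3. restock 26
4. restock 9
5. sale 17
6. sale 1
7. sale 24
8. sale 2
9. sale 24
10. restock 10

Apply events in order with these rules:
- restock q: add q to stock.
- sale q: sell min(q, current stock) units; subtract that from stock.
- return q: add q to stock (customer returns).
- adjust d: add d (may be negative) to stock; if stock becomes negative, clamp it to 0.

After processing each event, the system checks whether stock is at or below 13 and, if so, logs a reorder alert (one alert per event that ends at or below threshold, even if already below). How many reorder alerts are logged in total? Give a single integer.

Processing events:
Start: stock = 42
  Event 1 (sale 12): sell min(12,42)=12. stock: 42 - 12 = 30. total_sold = 12
  Event 2 (return 8): 30 + 8 = 38
  Event 3 (restock 26): 38 + 26 = 64
  Event 4 (restock 9): 64 + 9 = 73
  Event 5 (sale 17): sell min(17,73)=17. stock: 73 - 17 = 56. total_sold = 29
  Event 6 (sale 1): sell min(1,56)=1. stock: 56 - 1 = 55. total_sold = 30
  Event 7 (sale 24): sell min(24,55)=24. stock: 55 - 24 = 31. total_sold = 54
  Event 8 (sale 2): sell min(2,31)=2. stock: 31 - 2 = 29. total_sold = 56
  Event 9 (sale 24): sell min(24,29)=24. stock: 29 - 24 = 5. total_sold = 80
  Event 10 (restock 10): 5 + 10 = 15
Final: stock = 15, total_sold = 80

Checking against threshold 13:
  After event 1: stock=30 > 13
  After event 2: stock=38 > 13
  After event 3: stock=64 > 13
  After event 4: stock=73 > 13
  After event 5: stock=56 > 13
  After event 6: stock=55 > 13
  After event 7: stock=31 > 13
  After event 8: stock=29 > 13
  After event 9: stock=5 <= 13 -> ALERT
  After event 10: stock=15 > 13
Alert events: [9]. Count = 1

Answer: 1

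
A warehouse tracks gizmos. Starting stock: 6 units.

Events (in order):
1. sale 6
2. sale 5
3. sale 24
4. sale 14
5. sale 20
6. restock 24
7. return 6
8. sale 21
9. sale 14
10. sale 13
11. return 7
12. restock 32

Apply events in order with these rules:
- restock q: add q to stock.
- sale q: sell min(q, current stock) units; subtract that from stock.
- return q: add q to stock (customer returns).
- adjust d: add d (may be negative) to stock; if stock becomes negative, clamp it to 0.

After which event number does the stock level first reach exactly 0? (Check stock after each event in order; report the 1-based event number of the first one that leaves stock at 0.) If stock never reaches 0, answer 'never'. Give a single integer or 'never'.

Processing events:
Start: stock = 6
  Event 1 (sale 6): sell min(6,6)=6. stock: 6 - 6 = 0. total_sold = 6
  Event 2 (sale 5): sell min(5,0)=0. stock: 0 - 0 = 0. total_sold = 6
  Event 3 (sale 24): sell min(24,0)=0. stock: 0 - 0 = 0. total_sold = 6
  Event 4 (sale 14): sell min(14,0)=0. stock: 0 - 0 = 0. total_sold = 6
  Event 5 (sale 20): sell min(20,0)=0. stock: 0 - 0 = 0. total_sold = 6
  Event 6 (restock 24): 0 + 24 = 24
  Event 7 (return 6): 24 + 6 = 30
  Event 8 (sale 21): sell min(21,30)=21. stock: 30 - 21 = 9. total_sold = 27
  Event 9 (sale 14): sell min(14,9)=9. stock: 9 - 9 = 0. total_sold = 36
  Event 10 (sale 13): sell min(13,0)=0. stock: 0 - 0 = 0. total_sold = 36
  Event 11 (return 7): 0 + 7 = 7
  Event 12 (restock 32): 7 + 32 = 39
Final: stock = 39, total_sold = 36

First zero at event 1.

Answer: 1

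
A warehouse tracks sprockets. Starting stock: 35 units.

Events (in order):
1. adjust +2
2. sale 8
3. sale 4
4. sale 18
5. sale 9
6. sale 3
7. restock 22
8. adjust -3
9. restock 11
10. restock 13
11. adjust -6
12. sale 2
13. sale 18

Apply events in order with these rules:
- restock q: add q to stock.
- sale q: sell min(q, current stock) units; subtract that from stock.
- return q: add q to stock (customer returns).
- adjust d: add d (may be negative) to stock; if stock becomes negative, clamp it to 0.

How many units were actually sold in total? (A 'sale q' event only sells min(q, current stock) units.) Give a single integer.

Answer: 57

Derivation:
Processing events:
Start: stock = 35
  Event 1 (adjust +2): 35 + 2 = 37
  Event 2 (sale 8): sell min(8,37)=8. stock: 37 - 8 = 29. total_sold = 8
  Event 3 (sale 4): sell min(4,29)=4. stock: 29 - 4 = 25. total_sold = 12
  Event 4 (sale 18): sell min(18,25)=18. stock: 25 - 18 = 7. total_sold = 30
  Event 5 (sale 9): sell min(9,7)=7. stock: 7 - 7 = 0. total_sold = 37
  Event 6 (sale 3): sell min(3,0)=0. stock: 0 - 0 = 0. total_sold = 37
  Event 7 (restock 22): 0 + 22 = 22
  Event 8 (adjust -3): 22 + -3 = 19
  Event 9 (restock 11): 19 + 11 = 30
  Event 10 (restock 13): 30 + 13 = 43
  Event 11 (adjust -6): 43 + -6 = 37
  Event 12 (sale 2): sell min(2,37)=2. stock: 37 - 2 = 35. total_sold = 39
  Event 13 (sale 18): sell min(18,35)=18. stock: 35 - 18 = 17. total_sold = 57
Final: stock = 17, total_sold = 57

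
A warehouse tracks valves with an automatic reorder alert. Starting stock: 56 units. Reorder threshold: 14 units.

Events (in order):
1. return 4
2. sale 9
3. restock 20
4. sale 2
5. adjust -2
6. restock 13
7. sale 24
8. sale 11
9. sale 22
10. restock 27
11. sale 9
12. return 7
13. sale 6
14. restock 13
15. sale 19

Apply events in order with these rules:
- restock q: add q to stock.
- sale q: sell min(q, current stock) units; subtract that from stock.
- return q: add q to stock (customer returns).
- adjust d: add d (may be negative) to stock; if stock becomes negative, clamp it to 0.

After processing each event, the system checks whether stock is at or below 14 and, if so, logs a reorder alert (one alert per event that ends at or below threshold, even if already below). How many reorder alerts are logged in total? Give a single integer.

Processing events:
Start: stock = 56
  Event 1 (return 4): 56 + 4 = 60
  Event 2 (sale 9): sell min(9,60)=9. stock: 60 - 9 = 51. total_sold = 9
  Event 3 (restock 20): 51 + 20 = 71
  Event 4 (sale 2): sell min(2,71)=2. stock: 71 - 2 = 69. total_sold = 11
  Event 5 (adjust -2): 69 + -2 = 67
  Event 6 (restock 13): 67 + 13 = 80
  Event 7 (sale 24): sell min(24,80)=24. stock: 80 - 24 = 56. total_sold = 35
  Event 8 (sale 11): sell min(11,56)=11. stock: 56 - 11 = 45. total_sold = 46
  Event 9 (sale 22): sell min(22,45)=22. stock: 45 - 22 = 23. total_sold = 68
  Event 10 (restock 27): 23 + 27 = 50
  Event 11 (sale 9): sell min(9,50)=9. stock: 50 - 9 = 41. total_sold = 77
  Event 12 (return 7): 41 + 7 = 48
  Event 13 (sale 6): sell min(6,48)=6. stock: 48 - 6 = 42. total_sold = 83
  Event 14 (restock 13): 42 + 13 = 55
  Event 15 (sale 19): sell min(19,55)=19. stock: 55 - 19 = 36. total_sold = 102
Final: stock = 36, total_sold = 102

Checking against threshold 14:
  After event 1: stock=60 > 14
  After event 2: stock=51 > 14
  After event 3: stock=71 > 14
  After event 4: stock=69 > 14
  After event 5: stock=67 > 14
  After event 6: stock=80 > 14
  After event 7: stock=56 > 14
  After event 8: stock=45 > 14
  After event 9: stock=23 > 14
  After event 10: stock=50 > 14
  After event 11: stock=41 > 14
  After event 12: stock=48 > 14
  After event 13: stock=42 > 14
  After event 14: stock=55 > 14
  After event 15: stock=36 > 14
Alert events: []. Count = 0

Answer: 0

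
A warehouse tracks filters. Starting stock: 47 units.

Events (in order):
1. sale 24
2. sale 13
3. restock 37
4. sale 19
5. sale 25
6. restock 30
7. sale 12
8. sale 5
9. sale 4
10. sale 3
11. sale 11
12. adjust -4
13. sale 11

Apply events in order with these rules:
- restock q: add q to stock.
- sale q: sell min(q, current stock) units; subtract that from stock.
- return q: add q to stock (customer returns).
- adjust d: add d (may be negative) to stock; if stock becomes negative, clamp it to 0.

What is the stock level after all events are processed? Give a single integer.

Processing events:
Start: stock = 47
  Event 1 (sale 24): sell min(24,47)=24. stock: 47 - 24 = 23. total_sold = 24
  Event 2 (sale 13): sell min(13,23)=13. stock: 23 - 13 = 10. total_sold = 37
  Event 3 (restock 37): 10 + 37 = 47
  Event 4 (sale 19): sell min(19,47)=19. stock: 47 - 19 = 28. total_sold = 56
  Event 5 (sale 25): sell min(25,28)=25. stock: 28 - 25 = 3. total_sold = 81
  Event 6 (restock 30): 3 + 30 = 33
  Event 7 (sale 12): sell min(12,33)=12. stock: 33 - 12 = 21. total_sold = 93
  Event 8 (sale 5): sell min(5,21)=5. stock: 21 - 5 = 16. total_sold = 98
  Event 9 (sale 4): sell min(4,16)=4. stock: 16 - 4 = 12. total_sold = 102
  Event 10 (sale 3): sell min(3,12)=3. stock: 12 - 3 = 9. total_sold = 105
  Event 11 (sale 11): sell min(11,9)=9. stock: 9 - 9 = 0. total_sold = 114
  Event 12 (adjust -4): 0 + -4 = 0 (clamped to 0)
  Event 13 (sale 11): sell min(11,0)=0. stock: 0 - 0 = 0. total_sold = 114
Final: stock = 0, total_sold = 114

Answer: 0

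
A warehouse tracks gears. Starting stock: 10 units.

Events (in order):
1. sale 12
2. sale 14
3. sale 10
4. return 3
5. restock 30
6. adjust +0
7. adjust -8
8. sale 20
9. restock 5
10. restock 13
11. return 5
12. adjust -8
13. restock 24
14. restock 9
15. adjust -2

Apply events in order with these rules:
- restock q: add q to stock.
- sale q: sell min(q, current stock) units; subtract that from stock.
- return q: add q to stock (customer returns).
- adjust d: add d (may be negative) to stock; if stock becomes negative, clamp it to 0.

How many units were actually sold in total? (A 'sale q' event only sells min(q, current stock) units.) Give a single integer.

Processing events:
Start: stock = 10
  Event 1 (sale 12): sell min(12,10)=10. stock: 10 - 10 = 0. total_sold = 10
  Event 2 (sale 14): sell min(14,0)=0. stock: 0 - 0 = 0. total_sold = 10
  Event 3 (sale 10): sell min(10,0)=0. stock: 0 - 0 = 0. total_sold = 10
  Event 4 (return 3): 0 + 3 = 3
  Event 5 (restock 30): 3 + 30 = 33
  Event 6 (adjust +0): 33 + 0 = 33
  Event 7 (adjust -8): 33 + -8 = 25
  Event 8 (sale 20): sell min(20,25)=20. stock: 25 - 20 = 5. total_sold = 30
  Event 9 (restock 5): 5 + 5 = 10
  Event 10 (restock 13): 10 + 13 = 23
  Event 11 (return 5): 23 + 5 = 28
  Event 12 (adjust -8): 28 + -8 = 20
  Event 13 (restock 24): 20 + 24 = 44
  Event 14 (restock 9): 44 + 9 = 53
  Event 15 (adjust -2): 53 + -2 = 51
Final: stock = 51, total_sold = 30

Answer: 30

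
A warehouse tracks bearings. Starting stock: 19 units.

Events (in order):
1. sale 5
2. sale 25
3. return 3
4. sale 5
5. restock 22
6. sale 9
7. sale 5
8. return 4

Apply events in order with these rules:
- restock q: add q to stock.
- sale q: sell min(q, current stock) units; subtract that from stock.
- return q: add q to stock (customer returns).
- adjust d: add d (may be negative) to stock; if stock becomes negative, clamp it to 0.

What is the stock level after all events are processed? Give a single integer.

Answer: 12

Derivation:
Processing events:
Start: stock = 19
  Event 1 (sale 5): sell min(5,19)=5. stock: 19 - 5 = 14. total_sold = 5
  Event 2 (sale 25): sell min(25,14)=14. stock: 14 - 14 = 0. total_sold = 19
  Event 3 (return 3): 0 + 3 = 3
  Event 4 (sale 5): sell min(5,3)=3. stock: 3 - 3 = 0. total_sold = 22
  Event 5 (restock 22): 0 + 22 = 22
  Event 6 (sale 9): sell min(9,22)=9. stock: 22 - 9 = 13. total_sold = 31
  Event 7 (sale 5): sell min(5,13)=5. stock: 13 - 5 = 8. total_sold = 36
  Event 8 (return 4): 8 + 4 = 12
Final: stock = 12, total_sold = 36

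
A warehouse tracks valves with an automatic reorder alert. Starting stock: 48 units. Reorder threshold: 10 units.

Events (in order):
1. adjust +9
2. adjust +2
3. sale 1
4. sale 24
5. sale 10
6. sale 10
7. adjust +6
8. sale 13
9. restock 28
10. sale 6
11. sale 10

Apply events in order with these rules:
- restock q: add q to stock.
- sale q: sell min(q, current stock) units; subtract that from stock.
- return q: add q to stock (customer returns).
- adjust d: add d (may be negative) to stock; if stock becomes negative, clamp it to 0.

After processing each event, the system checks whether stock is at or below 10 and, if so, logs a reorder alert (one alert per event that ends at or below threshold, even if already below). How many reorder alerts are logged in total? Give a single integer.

Answer: 1

Derivation:
Processing events:
Start: stock = 48
  Event 1 (adjust +9): 48 + 9 = 57
  Event 2 (adjust +2): 57 + 2 = 59
  Event 3 (sale 1): sell min(1,59)=1. stock: 59 - 1 = 58. total_sold = 1
  Event 4 (sale 24): sell min(24,58)=24. stock: 58 - 24 = 34. total_sold = 25
  Event 5 (sale 10): sell min(10,34)=10. stock: 34 - 10 = 24. total_sold = 35
  Event 6 (sale 10): sell min(10,24)=10. stock: 24 - 10 = 14. total_sold = 45
  Event 7 (adjust +6): 14 + 6 = 20
  Event 8 (sale 13): sell min(13,20)=13. stock: 20 - 13 = 7. total_sold = 58
  Event 9 (restock 28): 7 + 28 = 35
  Event 10 (sale 6): sell min(6,35)=6. stock: 35 - 6 = 29. total_sold = 64
  Event 11 (sale 10): sell min(10,29)=10. stock: 29 - 10 = 19. total_sold = 74
Final: stock = 19, total_sold = 74

Checking against threshold 10:
  After event 1: stock=57 > 10
  After event 2: stock=59 > 10
  After event 3: stock=58 > 10
  After event 4: stock=34 > 10
  After event 5: stock=24 > 10
  After event 6: stock=14 > 10
  After event 7: stock=20 > 10
  After event 8: stock=7 <= 10 -> ALERT
  After event 9: stock=35 > 10
  After event 10: stock=29 > 10
  After event 11: stock=19 > 10
Alert events: [8]. Count = 1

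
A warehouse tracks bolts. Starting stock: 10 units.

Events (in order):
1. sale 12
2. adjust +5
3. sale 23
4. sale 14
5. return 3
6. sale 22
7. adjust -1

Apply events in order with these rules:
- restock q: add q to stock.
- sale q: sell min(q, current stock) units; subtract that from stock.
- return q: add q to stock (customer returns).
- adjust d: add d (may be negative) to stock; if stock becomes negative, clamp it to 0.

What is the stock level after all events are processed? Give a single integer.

Answer: 0

Derivation:
Processing events:
Start: stock = 10
  Event 1 (sale 12): sell min(12,10)=10. stock: 10 - 10 = 0. total_sold = 10
  Event 2 (adjust +5): 0 + 5 = 5
  Event 3 (sale 23): sell min(23,5)=5. stock: 5 - 5 = 0. total_sold = 15
  Event 4 (sale 14): sell min(14,0)=0. stock: 0 - 0 = 0. total_sold = 15
  Event 5 (return 3): 0 + 3 = 3
  Event 6 (sale 22): sell min(22,3)=3. stock: 3 - 3 = 0. total_sold = 18
  Event 7 (adjust -1): 0 + -1 = 0 (clamped to 0)
Final: stock = 0, total_sold = 18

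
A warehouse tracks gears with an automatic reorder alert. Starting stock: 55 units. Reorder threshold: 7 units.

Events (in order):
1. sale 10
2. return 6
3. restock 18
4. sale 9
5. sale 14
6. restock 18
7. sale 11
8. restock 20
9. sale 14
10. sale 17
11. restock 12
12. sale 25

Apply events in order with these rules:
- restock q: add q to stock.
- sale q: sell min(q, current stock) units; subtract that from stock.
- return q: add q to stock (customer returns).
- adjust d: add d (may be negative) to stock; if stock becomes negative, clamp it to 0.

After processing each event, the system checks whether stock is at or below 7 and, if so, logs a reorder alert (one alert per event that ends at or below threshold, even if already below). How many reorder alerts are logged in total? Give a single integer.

Processing events:
Start: stock = 55
  Event 1 (sale 10): sell min(10,55)=10. stock: 55 - 10 = 45. total_sold = 10
  Event 2 (return 6): 45 + 6 = 51
  Event 3 (restock 18): 51 + 18 = 69
  Event 4 (sale 9): sell min(9,69)=9. stock: 69 - 9 = 60. total_sold = 19
  Event 5 (sale 14): sell min(14,60)=14. stock: 60 - 14 = 46. total_sold = 33
  Event 6 (restock 18): 46 + 18 = 64
  Event 7 (sale 11): sell min(11,64)=11. stock: 64 - 11 = 53. total_sold = 44
  Event 8 (restock 20): 53 + 20 = 73
  Event 9 (sale 14): sell min(14,73)=14. stock: 73 - 14 = 59. total_sold = 58
  Event 10 (sale 17): sell min(17,59)=17. stock: 59 - 17 = 42. total_sold = 75
  Event 11 (restock 12): 42 + 12 = 54
  Event 12 (sale 25): sell min(25,54)=25. stock: 54 - 25 = 29. total_sold = 100
Final: stock = 29, total_sold = 100

Checking against threshold 7:
  After event 1: stock=45 > 7
  After event 2: stock=51 > 7
  After event 3: stock=69 > 7
  After event 4: stock=60 > 7
  After event 5: stock=46 > 7
  After event 6: stock=64 > 7
  After event 7: stock=53 > 7
  After event 8: stock=73 > 7
  After event 9: stock=59 > 7
  After event 10: stock=42 > 7
  After event 11: stock=54 > 7
  After event 12: stock=29 > 7
Alert events: []. Count = 0

Answer: 0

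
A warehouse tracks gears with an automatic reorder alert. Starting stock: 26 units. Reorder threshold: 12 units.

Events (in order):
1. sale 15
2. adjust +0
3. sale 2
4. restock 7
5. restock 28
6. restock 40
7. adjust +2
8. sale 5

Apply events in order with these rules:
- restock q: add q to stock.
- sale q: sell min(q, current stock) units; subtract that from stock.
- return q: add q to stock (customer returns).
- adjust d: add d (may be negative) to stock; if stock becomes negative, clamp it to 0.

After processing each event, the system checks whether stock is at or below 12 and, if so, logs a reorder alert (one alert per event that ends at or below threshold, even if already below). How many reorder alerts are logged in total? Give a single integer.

Processing events:
Start: stock = 26
  Event 1 (sale 15): sell min(15,26)=15. stock: 26 - 15 = 11. total_sold = 15
  Event 2 (adjust +0): 11 + 0 = 11
  Event 3 (sale 2): sell min(2,11)=2. stock: 11 - 2 = 9. total_sold = 17
  Event 4 (restock 7): 9 + 7 = 16
  Event 5 (restock 28): 16 + 28 = 44
  Event 6 (restock 40): 44 + 40 = 84
  Event 7 (adjust +2): 84 + 2 = 86
  Event 8 (sale 5): sell min(5,86)=5. stock: 86 - 5 = 81. total_sold = 22
Final: stock = 81, total_sold = 22

Checking against threshold 12:
  After event 1: stock=11 <= 12 -> ALERT
  After event 2: stock=11 <= 12 -> ALERT
  After event 3: stock=9 <= 12 -> ALERT
  After event 4: stock=16 > 12
  After event 5: stock=44 > 12
  After event 6: stock=84 > 12
  After event 7: stock=86 > 12
  After event 8: stock=81 > 12
Alert events: [1, 2, 3]. Count = 3

Answer: 3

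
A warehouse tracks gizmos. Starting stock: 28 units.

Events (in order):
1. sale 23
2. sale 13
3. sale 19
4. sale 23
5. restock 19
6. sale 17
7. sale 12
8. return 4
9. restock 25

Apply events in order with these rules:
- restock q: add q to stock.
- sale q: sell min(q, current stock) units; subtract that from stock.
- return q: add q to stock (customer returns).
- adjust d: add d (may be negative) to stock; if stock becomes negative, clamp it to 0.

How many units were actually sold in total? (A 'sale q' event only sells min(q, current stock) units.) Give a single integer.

Processing events:
Start: stock = 28
  Event 1 (sale 23): sell min(23,28)=23. stock: 28 - 23 = 5. total_sold = 23
  Event 2 (sale 13): sell min(13,5)=5. stock: 5 - 5 = 0. total_sold = 28
  Event 3 (sale 19): sell min(19,0)=0. stock: 0 - 0 = 0. total_sold = 28
  Event 4 (sale 23): sell min(23,0)=0. stock: 0 - 0 = 0. total_sold = 28
  Event 5 (restock 19): 0 + 19 = 19
  Event 6 (sale 17): sell min(17,19)=17. stock: 19 - 17 = 2. total_sold = 45
  Event 7 (sale 12): sell min(12,2)=2. stock: 2 - 2 = 0. total_sold = 47
  Event 8 (return 4): 0 + 4 = 4
  Event 9 (restock 25): 4 + 25 = 29
Final: stock = 29, total_sold = 47

Answer: 47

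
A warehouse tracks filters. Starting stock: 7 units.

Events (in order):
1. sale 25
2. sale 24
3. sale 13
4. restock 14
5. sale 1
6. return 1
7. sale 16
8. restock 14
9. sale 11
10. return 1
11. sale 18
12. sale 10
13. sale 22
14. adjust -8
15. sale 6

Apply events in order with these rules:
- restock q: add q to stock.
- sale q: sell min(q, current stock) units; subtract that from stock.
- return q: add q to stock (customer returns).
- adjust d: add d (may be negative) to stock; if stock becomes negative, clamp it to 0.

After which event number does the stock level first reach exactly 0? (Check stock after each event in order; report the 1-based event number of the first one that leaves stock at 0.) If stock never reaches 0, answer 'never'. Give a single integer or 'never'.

Answer: 1

Derivation:
Processing events:
Start: stock = 7
  Event 1 (sale 25): sell min(25,7)=7. stock: 7 - 7 = 0. total_sold = 7
  Event 2 (sale 24): sell min(24,0)=0. stock: 0 - 0 = 0. total_sold = 7
  Event 3 (sale 13): sell min(13,0)=0. stock: 0 - 0 = 0. total_sold = 7
  Event 4 (restock 14): 0 + 14 = 14
  Event 5 (sale 1): sell min(1,14)=1. stock: 14 - 1 = 13. total_sold = 8
  Event 6 (return 1): 13 + 1 = 14
  Event 7 (sale 16): sell min(16,14)=14. stock: 14 - 14 = 0. total_sold = 22
  Event 8 (restock 14): 0 + 14 = 14
  Event 9 (sale 11): sell min(11,14)=11. stock: 14 - 11 = 3. total_sold = 33
  Event 10 (return 1): 3 + 1 = 4
  Event 11 (sale 18): sell min(18,4)=4. stock: 4 - 4 = 0. total_sold = 37
  Event 12 (sale 10): sell min(10,0)=0. stock: 0 - 0 = 0. total_sold = 37
  Event 13 (sale 22): sell min(22,0)=0. stock: 0 - 0 = 0. total_sold = 37
  Event 14 (adjust -8): 0 + -8 = 0 (clamped to 0)
  Event 15 (sale 6): sell min(6,0)=0. stock: 0 - 0 = 0. total_sold = 37
Final: stock = 0, total_sold = 37

First zero at event 1.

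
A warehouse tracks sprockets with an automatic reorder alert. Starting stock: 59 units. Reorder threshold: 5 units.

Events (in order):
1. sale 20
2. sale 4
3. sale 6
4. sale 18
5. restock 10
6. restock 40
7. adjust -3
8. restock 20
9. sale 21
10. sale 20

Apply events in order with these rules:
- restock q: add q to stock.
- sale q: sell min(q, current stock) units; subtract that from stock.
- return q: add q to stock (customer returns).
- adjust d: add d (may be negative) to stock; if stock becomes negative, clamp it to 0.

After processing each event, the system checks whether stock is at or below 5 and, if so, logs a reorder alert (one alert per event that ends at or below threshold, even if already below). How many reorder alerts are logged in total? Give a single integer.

Answer: 0

Derivation:
Processing events:
Start: stock = 59
  Event 1 (sale 20): sell min(20,59)=20. stock: 59 - 20 = 39. total_sold = 20
  Event 2 (sale 4): sell min(4,39)=4. stock: 39 - 4 = 35. total_sold = 24
  Event 3 (sale 6): sell min(6,35)=6. stock: 35 - 6 = 29. total_sold = 30
  Event 4 (sale 18): sell min(18,29)=18. stock: 29 - 18 = 11. total_sold = 48
  Event 5 (restock 10): 11 + 10 = 21
  Event 6 (restock 40): 21 + 40 = 61
  Event 7 (adjust -3): 61 + -3 = 58
  Event 8 (restock 20): 58 + 20 = 78
  Event 9 (sale 21): sell min(21,78)=21. stock: 78 - 21 = 57. total_sold = 69
  Event 10 (sale 20): sell min(20,57)=20. stock: 57 - 20 = 37. total_sold = 89
Final: stock = 37, total_sold = 89

Checking against threshold 5:
  After event 1: stock=39 > 5
  After event 2: stock=35 > 5
  After event 3: stock=29 > 5
  After event 4: stock=11 > 5
  After event 5: stock=21 > 5
  After event 6: stock=61 > 5
  After event 7: stock=58 > 5
  After event 8: stock=78 > 5
  After event 9: stock=57 > 5
  After event 10: stock=37 > 5
Alert events: []. Count = 0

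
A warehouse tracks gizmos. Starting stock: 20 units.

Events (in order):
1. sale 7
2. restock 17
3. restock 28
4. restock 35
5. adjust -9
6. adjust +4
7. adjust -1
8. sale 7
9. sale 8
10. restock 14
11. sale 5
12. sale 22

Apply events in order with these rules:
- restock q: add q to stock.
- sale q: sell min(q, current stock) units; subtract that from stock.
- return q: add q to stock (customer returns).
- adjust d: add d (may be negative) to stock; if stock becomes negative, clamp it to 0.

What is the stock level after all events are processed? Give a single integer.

Processing events:
Start: stock = 20
  Event 1 (sale 7): sell min(7,20)=7. stock: 20 - 7 = 13. total_sold = 7
  Event 2 (restock 17): 13 + 17 = 30
  Event 3 (restock 28): 30 + 28 = 58
  Event 4 (restock 35): 58 + 35 = 93
  Event 5 (adjust -9): 93 + -9 = 84
  Event 6 (adjust +4): 84 + 4 = 88
  Event 7 (adjust -1): 88 + -1 = 87
  Event 8 (sale 7): sell min(7,87)=7. stock: 87 - 7 = 80. total_sold = 14
  Event 9 (sale 8): sell min(8,80)=8. stock: 80 - 8 = 72. total_sold = 22
  Event 10 (restock 14): 72 + 14 = 86
  Event 11 (sale 5): sell min(5,86)=5. stock: 86 - 5 = 81. total_sold = 27
  Event 12 (sale 22): sell min(22,81)=22. stock: 81 - 22 = 59. total_sold = 49
Final: stock = 59, total_sold = 49

Answer: 59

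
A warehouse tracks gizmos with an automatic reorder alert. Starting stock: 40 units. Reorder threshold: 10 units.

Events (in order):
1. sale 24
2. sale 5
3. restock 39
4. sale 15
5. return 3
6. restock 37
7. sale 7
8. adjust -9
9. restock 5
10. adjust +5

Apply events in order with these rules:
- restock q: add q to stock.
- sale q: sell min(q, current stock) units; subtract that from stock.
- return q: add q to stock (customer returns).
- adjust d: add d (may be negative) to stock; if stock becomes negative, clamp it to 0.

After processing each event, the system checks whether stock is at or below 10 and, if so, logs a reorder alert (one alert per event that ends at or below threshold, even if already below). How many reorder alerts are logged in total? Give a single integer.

Answer: 0

Derivation:
Processing events:
Start: stock = 40
  Event 1 (sale 24): sell min(24,40)=24. stock: 40 - 24 = 16. total_sold = 24
  Event 2 (sale 5): sell min(5,16)=5. stock: 16 - 5 = 11. total_sold = 29
  Event 3 (restock 39): 11 + 39 = 50
  Event 4 (sale 15): sell min(15,50)=15. stock: 50 - 15 = 35. total_sold = 44
  Event 5 (return 3): 35 + 3 = 38
  Event 6 (restock 37): 38 + 37 = 75
  Event 7 (sale 7): sell min(7,75)=7. stock: 75 - 7 = 68. total_sold = 51
  Event 8 (adjust -9): 68 + -9 = 59
  Event 9 (restock 5): 59 + 5 = 64
  Event 10 (adjust +5): 64 + 5 = 69
Final: stock = 69, total_sold = 51

Checking against threshold 10:
  After event 1: stock=16 > 10
  After event 2: stock=11 > 10
  After event 3: stock=50 > 10
  After event 4: stock=35 > 10
  After event 5: stock=38 > 10
  After event 6: stock=75 > 10
  After event 7: stock=68 > 10
  After event 8: stock=59 > 10
  After event 9: stock=64 > 10
  After event 10: stock=69 > 10
Alert events: []. Count = 0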